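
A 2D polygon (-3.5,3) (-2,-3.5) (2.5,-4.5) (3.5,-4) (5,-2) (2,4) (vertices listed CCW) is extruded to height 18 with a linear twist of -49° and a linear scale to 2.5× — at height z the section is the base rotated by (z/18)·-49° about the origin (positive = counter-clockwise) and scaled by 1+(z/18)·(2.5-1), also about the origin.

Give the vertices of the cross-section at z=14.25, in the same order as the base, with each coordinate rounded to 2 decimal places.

t = z/height = 14.25/18 = 0.791667
s = 1 + (scale-1)·z/height = 1 + (2.5-1)·14.25/18 = 2.187500
θ = twist·z/height = -49°·14.25/18 = -38.7917° = -0.677042 rad
cos θ = 0.779429, sin θ = -0.626490 (intermediates below are computed at full precision and shown rounded to 5 d.p.)
v1: (-3.5,3) → rotate → (-0.84853,4.53100) → ×s → (-1.85616,9.91157) → (-1.86,9.91)
v2: (-2,-3.5) → rotate → (-3.75157,-1.47502) → ×s → (-8.20657,-3.22661) → (-8.21,-3.23)
v3: (2.5,-4.5) → rotate → (-0.87063,-5.07366) → ×s → (-1.90451,-11.09862) → (-1.90,-11.10)
v4: (3.5,-4) → rotate → (0.22204,-5.31043) → ×s → (0.48571,-11.61657) → (0.49,-11.62)
v5: (5,-2) → rotate → (2.64416,-4.69131) → ×s → (5.78411,-10.26224) → (5.78,-10.26)
v6: (2,4) → rotate → (4.06482,1.86474) → ×s → (8.89179,4.07911) → (8.89,4.08)

Cross-section at z=14.25: (-1.86,9.91) (-8.21,-3.23) (-1.90,-11.10) (0.49,-11.62) (5.78,-10.26) (8.89,4.08)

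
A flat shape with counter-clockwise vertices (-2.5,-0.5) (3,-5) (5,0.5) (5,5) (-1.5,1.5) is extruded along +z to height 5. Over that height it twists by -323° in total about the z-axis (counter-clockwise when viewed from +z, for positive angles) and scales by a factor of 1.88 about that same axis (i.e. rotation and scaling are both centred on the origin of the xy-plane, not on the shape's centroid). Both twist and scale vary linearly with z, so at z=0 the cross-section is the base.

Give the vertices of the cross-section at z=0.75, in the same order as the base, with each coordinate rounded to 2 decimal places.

t = z/height = 0.75/5 = 0.15
s = 1 + (scale-1)·z/height = 1 + (1.88-1)·0.75/5 = 1.132000
θ = twist·z/height = -323°·0.75/5 = -48.4500° = -0.845612 rad
cos θ = 0.663273, sin θ = -0.748377 (intermediates below are computed at full precision and shown rounded to 5 d.p.)
v1: (-2.5,-0.5) → rotate → (-2.03237,1.53931) → ×s → (-2.30065,1.74249) → (-2.30,1.74)
v2: (3,-5) → rotate → (-1.75207,-5.56150) → ×s → (-1.98334,-6.29562) → (-1.98,-6.30)
v3: (5,0.5) → rotate → (3.69056,-3.41025) → ×s → (4.17771,-3.86040) → (4.18,-3.86)
v4: (5,5) → rotate → (7.05825,-0.42552) → ×s → (7.98994,-0.48169) → (7.99,-0.48)
v5: (-1.5,1.5) → rotate → (0.12766,2.11748) → ×s → (0.14451,2.39698) → (0.14,2.40)

Cross-section at z=0.75: (-2.30,1.74) (-1.98,-6.30) (4.18,-3.86) (7.99,-0.48) (0.14,2.40)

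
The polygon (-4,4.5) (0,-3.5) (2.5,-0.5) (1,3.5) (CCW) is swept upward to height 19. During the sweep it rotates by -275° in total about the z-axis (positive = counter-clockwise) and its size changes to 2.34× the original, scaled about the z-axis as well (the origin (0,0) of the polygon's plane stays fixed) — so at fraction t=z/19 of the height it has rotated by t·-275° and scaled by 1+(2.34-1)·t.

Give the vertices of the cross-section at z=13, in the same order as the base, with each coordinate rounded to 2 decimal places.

t = z/height = 13/19 = 0.684211
s = 1 + (scale-1)·z/height = 1 + (2.34-1)·13/19 = 1.916842
θ = twist·z/height = -275°·13/19 = -188.1579° = -3.283975 rad
cos θ = -0.989881, sin θ = 0.141902 (intermediates below are computed at full precision and shown rounded to 5 d.p.)
v1: (-4,4.5) → rotate → (3.32097,-5.02207) → ×s → (6.36577,-9.62651) → (6.37,-9.63)
v2: (0,-3.5) → rotate → (0.49666,3.46458) → ×s → (0.95201,6.64106) → (0.95,6.64)
v3: (2.5,-0.5) → rotate → (-2.40375,0.84969) → ×s → (-4.60761,1.62873) → (-4.61,1.63)
v4: (1,3.5) → rotate → (-1.48654,-3.32268) → ×s → (-2.84946,-6.36906) → (-2.85,-6.37)

Cross-section at z=13: (6.37,-9.63) (0.95,6.64) (-4.61,1.63) (-2.85,-6.37)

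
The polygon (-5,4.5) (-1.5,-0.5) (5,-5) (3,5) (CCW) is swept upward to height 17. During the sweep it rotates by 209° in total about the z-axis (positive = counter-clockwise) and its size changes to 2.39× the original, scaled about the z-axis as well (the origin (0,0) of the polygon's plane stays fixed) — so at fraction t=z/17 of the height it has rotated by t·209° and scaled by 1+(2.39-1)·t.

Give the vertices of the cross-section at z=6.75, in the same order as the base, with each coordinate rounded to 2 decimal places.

Cross-section at z=6.75: (-7.88,-6.85) (0.49,-2.41) (8.65,6.75) (-7.13,5.57)

t = z/height = 6.75/17 = 0.397059
s = 1 + (scale-1)·z/height = 1 + (2.39-1)·6.75/17 = 1.551912
θ = twist·z/height = 209°·6.75/17 = 82.9853° = 1.448367 rad
cos θ = 0.122124, sin θ = 0.992515 (intermediates below are computed at full precision and shown rounded to 5 d.p.)
v1: (-5,4.5) → rotate → (-5.07694,-4.41302) → ×s → (-7.87896,-6.84861) → (-7.88,-6.85)
v2: (-1.5,-0.5) → rotate → (0.31307,-1.54983) → ×s → (0.48586,-2.40521) → (0.49,-2.41)
v3: (5,-5) → rotate → (5.57319,4.35195) → ×s → (8.64911,6.75385) → (8.65,6.75)
v4: (3,5) → rotate → (-4.59620,3.58816) → ×s → (-7.13290,5.56852) → (-7.13,5.57)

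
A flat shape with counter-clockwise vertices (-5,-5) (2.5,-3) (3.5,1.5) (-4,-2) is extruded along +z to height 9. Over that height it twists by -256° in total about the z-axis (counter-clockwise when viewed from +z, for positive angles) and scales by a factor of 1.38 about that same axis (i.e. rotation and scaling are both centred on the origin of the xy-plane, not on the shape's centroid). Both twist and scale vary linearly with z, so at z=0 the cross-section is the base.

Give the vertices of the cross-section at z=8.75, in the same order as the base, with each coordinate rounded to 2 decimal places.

t = z/height = 8.75/9 = 0.972222
s = 1 + (scale-1)·z/height = 1 + (1.38-1)·8.75/9 = 1.369444
θ = twist·z/height = -256°·8.75/9 = -248.8889° = -4.343931 rad
cos θ = -0.360178, sin θ = 0.932884 (intermediates below are computed at full precision and shown rounded to 5 d.p.)
v1: (-5,-5) → rotate → (6.46531,-2.86353) → ×s → (8.85388,-3.92145) → (8.85,-3.92)
v2: (2.5,-3) → rotate → (1.89821,3.41274) → ×s → (2.59949,4.67356) → (2.60,4.67)
v3: (3.5,1.5) → rotate → (-2.65995,2.72483) → ×s → (-3.64265,3.73150) → (-3.64,3.73)
v4: (-4,-2) → rotate → (3.30648,-3.01118) → ×s → (4.52804,-4.12364) → (4.53,-4.12)

Cross-section at z=8.75: (8.85,-3.92) (2.60,4.67) (-3.64,3.73) (4.53,-4.12)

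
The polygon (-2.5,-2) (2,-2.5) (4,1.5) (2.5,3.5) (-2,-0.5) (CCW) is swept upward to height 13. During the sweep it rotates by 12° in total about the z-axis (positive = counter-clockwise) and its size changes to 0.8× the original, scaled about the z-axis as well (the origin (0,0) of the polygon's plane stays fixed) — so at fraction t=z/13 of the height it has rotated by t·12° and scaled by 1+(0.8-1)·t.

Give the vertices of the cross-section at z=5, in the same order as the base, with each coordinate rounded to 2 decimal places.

t = z/height = 5/13 = 0.384615
s = 1 + (scale-1)·z/height = 1 + (0.8-1)·5/13 = 0.923077
θ = twist·z/height = 12°·5/13 = 4.6154° = 0.080554 rad
cos θ = 0.996757, sin θ = 0.080467 (intermediates below are computed at full precision and shown rounded to 5 d.p.)
v1: (-2.5,-2) → rotate → (-2.33096,-2.19468) → ×s → (-2.15166,-2.02586) → (-2.15,-2.03)
v2: (2,-2.5) → rotate → (2.19468,-2.33096) → ×s → (2.02586,-2.15166) → (2.03,-2.15)
v3: (4,1.5) → rotate → (3.86633,1.81700) → ×s → (3.56892,1.67723) → (3.57,1.68)
v4: (2.5,3.5) → rotate → (2.21026,3.68982) → ×s → (2.04024,3.40598) → (2.04,3.41)
v5: (-2,-0.5) → rotate → (-1.95328,-0.65931) → ×s → (-1.80303,-0.60860) → (-1.80,-0.61)

Cross-section at z=5: (-2.15,-2.03) (2.03,-2.15) (3.57,1.68) (2.04,3.41) (-1.80,-0.61)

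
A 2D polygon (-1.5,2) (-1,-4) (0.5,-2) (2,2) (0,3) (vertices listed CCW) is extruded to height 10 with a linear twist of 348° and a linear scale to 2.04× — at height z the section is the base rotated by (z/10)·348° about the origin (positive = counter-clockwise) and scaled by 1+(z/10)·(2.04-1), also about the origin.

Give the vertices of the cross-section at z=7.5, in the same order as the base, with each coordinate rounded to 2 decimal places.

Cross-section at z=7.5: (3.93,2.08) (-6.75,2.87) (-3.66,-0.32) (2.96,-4.07) (5.27,-0.84)

t = z/height = 7.5/10 = 0.75
s = 1 + (scale-1)·z/height = 1 + (2.04-1)·7.5/10 = 1.780000
θ = twist·z/height = 348°·7.5/10 = 261.0000° = 4.555309 rad
cos θ = -0.156434, sin θ = -0.987688 (intermediates below are computed at full precision and shown rounded to 5 d.p.)
v1: (-1.5,2) → rotate → (2.21003,1.16866) → ×s → (3.93385,2.08022) → (3.93,2.08)
v2: (-1,-4) → rotate → (-3.79432,1.61343) → ×s → (-6.75389,2.87190) → (-6.75,2.87)
v3: (0.5,-2) → rotate → (-2.05359,-0.18098) → ×s → (-3.65540,-0.32214) → (-3.66,-0.32)
v4: (2,2) → rotate → (1.66251,-2.28825) → ×s → (2.95926,-4.07308) → (2.96,-4.07)
v5: (0,3) → rotate → (2.96307,-0.46930) → ×s → (5.27426,-0.83536) → (5.27,-0.84)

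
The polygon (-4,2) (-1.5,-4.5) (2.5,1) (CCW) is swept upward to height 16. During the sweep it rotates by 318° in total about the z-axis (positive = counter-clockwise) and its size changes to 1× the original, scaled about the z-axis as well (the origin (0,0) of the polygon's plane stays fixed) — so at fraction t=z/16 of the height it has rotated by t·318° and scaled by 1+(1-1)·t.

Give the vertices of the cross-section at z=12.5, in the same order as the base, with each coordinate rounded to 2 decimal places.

Cross-section at z=12.5: (3.33,2.99) (-3.63,3.05) (0.01,-2.69)

t = z/height = 12.5/16 = 0.78125
s = 1 + (scale-1)·z/height = 1 + (1-1)·12.5/16 = 1.000000
θ = twist·z/height = 318°·12.5/16 = 248.4375° = 4.336052 rad
cos θ = -0.367516, sin θ = -0.930017 (intermediates below are computed at full precision and shown rounded to 5 d.p.)
v1: (-4,2) → rotate → (3.33010,2.98504) → ×s → (3.33010,2.98504) → (3.33,2.99)
v2: (-1.5,-4.5) → rotate → (-3.63380,3.04885) → ×s → (-3.63380,3.04885) → (-3.63,3.05)
v3: (2.5,1) → rotate → (0.01123,-2.69256) → ×s → (0.01123,-2.69256) → (0.01,-2.69)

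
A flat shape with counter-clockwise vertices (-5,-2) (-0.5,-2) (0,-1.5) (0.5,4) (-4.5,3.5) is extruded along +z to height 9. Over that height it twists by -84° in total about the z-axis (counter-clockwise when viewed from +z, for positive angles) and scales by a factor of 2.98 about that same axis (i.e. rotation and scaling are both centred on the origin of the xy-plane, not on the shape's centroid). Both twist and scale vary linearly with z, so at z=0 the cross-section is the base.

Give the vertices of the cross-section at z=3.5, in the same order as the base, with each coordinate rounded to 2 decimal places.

t = z/height = 3.5/9 = 0.388889
s = 1 + (scale-1)·z/height = 1 + (2.98-1)·3.5/9 = 1.770000
θ = twist·z/height = -84°·3.5/9 = -32.6667° = -0.570141 rad
cos θ = 0.841825, sin θ = -0.539751 (intermediates below are computed at full precision and shown rounded to 5 d.p.)
v1: (-5,-2) → rotate → (-5.28863,1.01510) → ×s → (-9.36087,1.79673) → (-9.36,1.80)
v2: (-0.5,-2) → rotate → (-1.50041,-1.41377) → ×s → (-2.65573,-2.50238) → (-2.66,-2.50)
v3: (0,-1.5) → rotate → (-0.80963,-1.26274) → ×s → (-1.43304,-2.23505) → (-1.43,-2.24)
v4: (0.5,4) → rotate → (2.57992,3.09742) → ×s → (4.56645,5.48244) → (4.57,5.48)
v5: (-4.5,3.5) → rotate → (-1.89908,5.37527) → ×s → (-3.36138,9.51422) → (-3.36,9.51)

Cross-section at z=3.5: (-9.36,1.80) (-2.66,-2.50) (-1.43,-2.24) (4.57,5.48) (-3.36,9.51)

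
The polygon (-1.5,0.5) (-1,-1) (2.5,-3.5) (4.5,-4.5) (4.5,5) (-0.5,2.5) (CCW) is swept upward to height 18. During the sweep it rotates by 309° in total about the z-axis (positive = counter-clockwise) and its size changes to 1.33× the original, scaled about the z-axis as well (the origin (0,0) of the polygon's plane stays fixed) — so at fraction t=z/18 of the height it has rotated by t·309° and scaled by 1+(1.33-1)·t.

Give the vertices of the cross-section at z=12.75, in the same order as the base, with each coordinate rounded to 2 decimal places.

Cross-section at z=12.75: (1.83,0.68) (0.19,1.73) (-5.11,1.43) (-7.81,0.84) (-0.45,-8.29) (2.42,-2.01)

t = z/height = 12.75/18 = 0.708333
s = 1 + (scale-1)·z/height = 1 + (1.33-1)·12.75/18 = 1.233750
θ = twist·z/height = 309°·12.75/18 = 218.8750° = 3.820089 rad
cos θ = -0.778517, sin θ = -0.627623 (intermediates below are computed at full precision and shown rounded to 5 d.p.)
v1: (-1.5,0.5) → rotate → (1.48159,0.55218) → ×s → (1.82791,0.68125) → (1.83,0.68)
v2: (-1,-1) → rotate → (0.15089,1.40614) → ×s → (0.18617,1.73483) → (0.19,1.73)
v3: (2.5,-3.5) → rotate → (-4.14297,1.15575) → ×s → (-5.11140,1.42591) → (-5.11,1.43)
v4: (4.5,-4.5) → rotate → (-6.32763,0.67902) → ×s → (-7.80672,0.83774) → (-7.81,0.84)
v5: (4.5,5) → rotate → (-0.36521,-6.71689) → ×s → (-0.45058,-8.28696) → (-0.45,-8.29)
v6: (-0.5,2.5) → rotate → (1.95832,-1.63248) → ×s → (2.41607,-2.01407) → (2.42,-2.01)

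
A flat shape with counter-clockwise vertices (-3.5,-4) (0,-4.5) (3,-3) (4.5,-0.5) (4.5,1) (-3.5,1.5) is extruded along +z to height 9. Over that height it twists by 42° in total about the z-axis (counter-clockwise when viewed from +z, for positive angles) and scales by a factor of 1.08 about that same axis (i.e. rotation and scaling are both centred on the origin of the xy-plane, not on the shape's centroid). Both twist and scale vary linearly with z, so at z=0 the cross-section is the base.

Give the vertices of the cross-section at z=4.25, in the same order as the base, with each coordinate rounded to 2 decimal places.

t = z/height = 4.25/9 = 0.472222
s = 1 + (scale-1)·z/height = 1 + (1.08-1)·4.25/9 = 1.037778
θ = twist·z/height = 42°·4.25/9 = 19.8333° = 0.346157 rad
cos θ = 0.940684, sin θ = 0.339285 (intermediates below are computed at full precision and shown rounded to 5 d.p.)
v1: (-3.5,-4) → rotate → (-1.93525,-4.95023) → ×s → (-2.00836,-5.13724) → (-2.01,-5.14)
v2: (0,-4.5) → rotate → (1.52678,-4.23308) → ×s → (1.58446,-4.39299) → (1.58,-4.39)
v3: (3,-3) → rotate → (3.83991,-1.80419) → ×s → (3.98497,-1.87235) → (3.98,-1.87)
v4: (4.5,-0.5) → rotate → (4.40272,1.05644) → ×s → (4.56904,1.09635) → (4.57,1.10)
v5: (4.5,1) → rotate → (3.89379,2.46747) → ×s → (4.04089,2.56068) → (4.04,2.56)
v6: (-3.5,1.5) → rotate → (-3.80132,0.22353) → ×s → (-3.94493,0.23197) → (-3.94,0.23)

Cross-section at z=4.25: (-2.01,-5.14) (1.58,-4.39) (3.98,-1.87) (4.57,1.10) (4.04,2.56) (-3.94,0.23)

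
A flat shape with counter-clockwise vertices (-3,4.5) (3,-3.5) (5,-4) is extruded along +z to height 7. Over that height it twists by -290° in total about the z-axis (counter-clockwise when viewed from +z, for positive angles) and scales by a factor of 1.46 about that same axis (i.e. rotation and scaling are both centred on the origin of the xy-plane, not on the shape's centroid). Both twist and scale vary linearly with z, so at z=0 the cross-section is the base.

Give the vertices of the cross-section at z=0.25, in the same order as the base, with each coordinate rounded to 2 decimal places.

Cross-section at z=0.25: (-2.18,5.05) (2.36,-4.05) (4.27,-4.91)

t = z/height = 0.25/7 = 0.0357143
s = 1 + (scale-1)·z/height = 1 + (1.46-1)·0.25/7 = 1.016429
θ = twist·z/height = -290°·0.25/7 = -10.3571° = -0.180766 rad
cos θ = 0.983706, sin θ = -0.179783 (intermediates below are computed at full precision and shown rounded to 5 d.p.)
v1: (-3,4.5) → rotate → (-2.14209,4.96603) → ×s → (-2.17728,5.04761) → (-2.18,5.05)
v2: (3,-3.5) → rotate → (2.32188,-3.98232) → ×s → (2.36002,-4.04775) → (2.36,-4.05)
v3: (5,-4) → rotate → (4.19940,-4.83374) → ×s → (4.26839,-4.91315) → (4.27,-4.91)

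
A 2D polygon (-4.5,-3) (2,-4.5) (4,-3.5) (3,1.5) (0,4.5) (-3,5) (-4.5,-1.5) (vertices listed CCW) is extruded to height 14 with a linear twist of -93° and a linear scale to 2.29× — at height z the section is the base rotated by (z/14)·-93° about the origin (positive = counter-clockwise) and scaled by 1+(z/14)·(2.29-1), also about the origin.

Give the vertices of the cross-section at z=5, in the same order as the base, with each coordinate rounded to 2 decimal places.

t = z/height = 5/14 = 0.357143
s = 1 + (scale-1)·z/height = 1 + (2.29-1)·5/14 = 1.460714
θ = twist·z/height = -93°·5/14 = -33.2143° = -0.579699 rad
cos θ = 0.836628, sin θ = -0.547772 (intermediates below are computed at full precision and shown rounded to 5 d.p.)
v1: (-4.5,-3) → rotate → (-5.40814,-0.04491) → ×s → (-7.89975,-0.06560) → (-7.90,-0.07)
v2: (2,-4.5) → rotate → (-0.79172,-4.86037) → ×s → (-1.15647,-7.09961) → (-1.16,-7.10)
v3: (4,-3.5) → rotate → (1.42931,-5.11928) → ×s → (2.08781,-7.47781) → (2.09,-7.48)
v4: (3,1.5) → rotate → (3.33154,-0.38837) → ×s → (4.86643,-0.56730) → (4.87,-0.57)
v5: (0,4.5) → rotate → (2.46497,3.76482) → ×s → (3.60062,5.49933) → (3.60,5.50)
v6: (-3,5) → rotate → (0.22898,5.82645) → ×s → (0.33447,8.51079) → (0.33,8.51)
v7: (-4.5,-1.5) → rotate → (-4.58648,1.21003) → ×s → (-6.69954,1.76751) → (-6.70,1.77)

Cross-section at z=5: (-7.90,-0.07) (-1.16,-7.10) (2.09,-7.48) (4.87,-0.57) (3.60,5.50) (0.33,8.51) (-6.70,1.77)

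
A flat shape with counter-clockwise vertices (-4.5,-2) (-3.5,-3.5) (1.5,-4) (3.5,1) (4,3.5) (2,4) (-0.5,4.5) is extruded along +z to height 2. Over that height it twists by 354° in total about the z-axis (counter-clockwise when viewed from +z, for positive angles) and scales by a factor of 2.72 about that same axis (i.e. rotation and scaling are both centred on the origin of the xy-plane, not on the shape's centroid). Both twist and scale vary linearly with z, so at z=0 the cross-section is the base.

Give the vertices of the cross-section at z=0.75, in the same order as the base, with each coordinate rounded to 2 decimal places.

Cross-section at z=0.75: (7.44,-3.20) (8.14,-0.32) (3.16,6.28) (-5.12,3.11) (-8.69,0.92) (-7.07,-2.05) (-4.88,-5.63)

t = z/height = 0.75/2 = 0.375
s = 1 + (scale-1)·z/height = 1 + (2.72-1)·0.75/2 = 1.645000
θ = twist·z/height = 354°·0.75/2 = 132.7500° = 2.316925 rad
cos θ = -0.678801, sin θ = 0.734323 (intermediates below are computed at full precision and shown rounded to 5 d.p.)
v1: (-4.5,-2) → rotate → (4.52325,-1.94685) → ×s → (7.44074,-3.20257) → (7.44,-3.20)
v2: (-3.5,-3.5) → rotate → (4.94593,-0.19433) → ×s → (8.13606,-0.31967) → (8.14,-0.32)
v3: (1.5,-4) → rotate → (1.91909,3.81669) → ×s → (3.15690,6.27845) → (3.16,6.28)
v4: (3.5,1) → rotate → (-3.11013,1.89133) → ×s → (-5.11616,3.11123) → (-5.12,3.11)
v5: (4,3.5) → rotate → (-5.28533,0.56149) → ×s → (-8.69437,0.92365) → (-8.69,0.92)
v6: (2,4) → rotate → (-4.29489,-1.24656) → ×s → (-7.06510,-2.05059) → (-7.07,-2.05)
v7: (-0.5,4.5) → rotate → (-2.96505,-3.42176) → ×s → (-4.87751,-5.62880) → (-4.88,-5.63)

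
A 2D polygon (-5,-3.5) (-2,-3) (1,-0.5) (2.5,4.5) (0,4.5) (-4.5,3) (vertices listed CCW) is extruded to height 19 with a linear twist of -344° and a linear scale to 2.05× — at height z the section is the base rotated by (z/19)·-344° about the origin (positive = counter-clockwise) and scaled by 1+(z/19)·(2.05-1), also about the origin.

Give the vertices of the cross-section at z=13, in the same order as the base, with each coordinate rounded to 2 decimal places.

t = z/height = 13/19 = 0.684211
s = 1 + (scale-1)·z/height = 1 + (2.05-1)·13/19 = 1.718421
θ = twist·z/height = -344°·13/19 = -235.3684° = -4.107954 rad
cos θ = -0.568297, sin θ = 0.822823 (intermediates below are computed at full precision and shown rounded to 5 d.p.)
v1: (-5,-3.5) → rotate → (5.72137,-2.12508) → ×s → (9.83172,-3.65177) → (9.83,-3.65)
v2: (-2,-3) → rotate → (3.60506,0.05925) → ×s → (6.19502,0.10181) → (6.20,0.10)
v3: (1,-0.5) → rotate → (-0.15689,1.10697) → ×s → (-0.26960,1.90224) → (-0.27,1.90)
v4: (2.5,4.5) → rotate → (-5.12345,-0.50028) → ×s → (-8.80424,-0.85969) → (-8.80,-0.86)
v5: (0,4.5) → rotate → (-3.70270,-2.55734) → ×s → (-6.36281,-4.39458) → (-6.36,-4.39)
v6: (-4.5,3) → rotate → (0.08887,-5.40760) → ×s → (0.15271,-9.29253) → (0.15,-9.29)

Cross-section at z=13: (9.83,-3.65) (6.20,0.10) (-0.27,1.90) (-8.80,-0.86) (-6.36,-4.39) (0.15,-9.29)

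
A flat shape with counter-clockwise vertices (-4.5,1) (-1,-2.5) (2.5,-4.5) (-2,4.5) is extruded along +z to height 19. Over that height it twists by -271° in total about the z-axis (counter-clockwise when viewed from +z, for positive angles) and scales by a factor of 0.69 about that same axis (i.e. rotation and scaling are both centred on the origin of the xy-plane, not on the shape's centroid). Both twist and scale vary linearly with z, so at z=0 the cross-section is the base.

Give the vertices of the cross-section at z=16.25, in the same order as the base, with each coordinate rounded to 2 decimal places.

Cross-section at z=16.25: (1.47,-3.05) (1.90,0.56) (1.46,3.49) (-1.69,-3.20)

t = z/height = 16.25/19 = 0.855263
s = 1 + (scale-1)·z/height = 1 + (0.69-1)·16.25/19 = 0.734868
θ = twist·z/height = -271°·16.25/19 = -231.7763° = -4.045260 rad
cos θ = -0.618733, sin θ = 0.785601 (intermediates below are computed at full precision and shown rounded to 5 d.p.)
v1: (-4.5,1) → rotate → (1.99870,-4.15394) → ×s → (1.46878,-3.05260) → (1.47,-3.05)
v2: (-1,-2.5) → rotate → (2.58274,0.76123) → ×s → (1.89797,0.55941) → (1.90,0.56)
v3: (2.5,-4.5) → rotate → (1.98837,4.74830) → ×s → (1.46119,3.48938) → (1.46,3.49)
v4: (-2,4.5) → rotate → (-2.29774,-4.35550) → ×s → (-1.68854,-3.20072) → (-1.69,-3.20)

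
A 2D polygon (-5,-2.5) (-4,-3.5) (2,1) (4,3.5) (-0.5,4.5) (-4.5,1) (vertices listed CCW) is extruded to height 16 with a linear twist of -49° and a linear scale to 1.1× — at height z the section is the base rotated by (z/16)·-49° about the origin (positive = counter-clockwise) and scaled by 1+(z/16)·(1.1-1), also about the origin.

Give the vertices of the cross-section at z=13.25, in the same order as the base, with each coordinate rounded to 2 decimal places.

Cross-section at z=13.25: (-5.87,1.47) (-5.75,-0.06) (2.35,-0.59) (5.75,0.06) (2.76,4.05) (-3.00,3.99)

t = z/height = 13.25/16 = 0.828125
s = 1 + (scale-1)·z/height = 1 + (1.1-1)·13.25/16 = 1.082813
θ = twist·z/height = -49°·13.25/16 = -40.5781° = -0.708222 rad
cos θ = 0.759520, sin θ = -0.650484 (intermediates below are computed at full precision and shown rounded to 5 d.p.)
v1: (-5,-2.5) → rotate → (-5.42381,1.35362) → ×s → (-5.87297,1.46572) → (-5.87,1.47)
v2: (-4,-3.5) → rotate → (-5.31477,-0.05638) → ×s → (-5.75490,-0.06105) → (-5.75,-0.06)
v3: (2,1) → rotate → (2.16952,-0.54145) → ×s → (2.34919,-0.58629) → (2.35,-0.59)
v4: (4,3.5) → rotate → (5.31477,0.05638) → ×s → (5.75490,0.06105) → (5.75,0.06)
v5: (-0.5,4.5) → rotate → (2.54742,3.74308) → ×s → (2.75838,4.05305) → (2.76,4.05)
v6: (-4.5,1) → rotate → (-2.76735,3.68670) → ×s → (-2.99653,3.99200) → (-3.00,3.99)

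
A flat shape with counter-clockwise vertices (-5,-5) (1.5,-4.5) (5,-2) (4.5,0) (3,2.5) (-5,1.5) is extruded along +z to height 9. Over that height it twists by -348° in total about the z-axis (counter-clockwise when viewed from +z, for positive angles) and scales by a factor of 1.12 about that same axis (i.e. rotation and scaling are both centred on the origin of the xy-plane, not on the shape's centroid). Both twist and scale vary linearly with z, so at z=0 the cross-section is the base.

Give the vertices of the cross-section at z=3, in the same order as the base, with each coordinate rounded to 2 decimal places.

Cross-section at z=3: (-2.39,6.95) (-4.89,0.65) (-4.15,-3.76) (-2.05,-4.21) (0.97,-3.94) (3.68,3.99)

t = z/height = 3/9 = 0.333333
s = 1 + (scale-1)·z/height = 1 + (1.12-1)·3/9 = 1.040000
θ = twist·z/height = -348°·3/9 = -116.0000° = -2.024582 rad
cos θ = -0.438371, sin θ = -0.898794 (intermediates below are computed at full precision and shown rounded to 5 d.p.)
v1: (-5,-5) → rotate → (-2.30211,6.68583) → ×s → (-2.39420,6.95326) → (-2.39,6.95)
v2: (1.5,-4.5) → rotate → (-4.70213,0.62448) → ×s → (-4.89022,0.64946) → (-4.89,0.65)
v3: (5,-2) → rotate → (-3.98944,-3.61723) → ×s → (-4.14902,-3.76192) → (-4.15,-3.76)
v4: (4.5,0) → rotate → (-1.97267,-4.04457) → ×s → (-2.05158,-4.20636) → (-2.05,-4.21)
v5: (3,2.5) → rotate → (0.93187,-3.79231) → ×s → (0.96915,-3.94400) → (0.97,-3.94)
v6: (-5,1.5) → rotate → (3.54005,3.83641) → ×s → (3.68165,3.98987) → (3.68,3.99)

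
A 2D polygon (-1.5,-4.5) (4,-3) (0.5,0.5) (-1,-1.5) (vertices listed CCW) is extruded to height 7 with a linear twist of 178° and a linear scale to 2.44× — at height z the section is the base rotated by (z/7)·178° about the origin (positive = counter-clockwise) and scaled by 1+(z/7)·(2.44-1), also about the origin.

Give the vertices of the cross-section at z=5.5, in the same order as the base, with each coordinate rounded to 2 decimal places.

t = z/height = 5.5/7 = 0.785714
s = 1 + (scale-1)·z/height = 1 + (2.44-1)·5.5/7 = 2.131429
θ = twist·z/height = 178°·5.5/7 = 139.8571° = 2.440968 rad
cos θ = -0.764439, sin θ = 0.644696 (intermediates below are computed at full precision and shown rounded to 5 d.p.)
v1: (-1.5,-4.5) → rotate → (4.04779,2.47293) → ×s → (8.62757,5.27088) → (8.63,5.27)
v2: (4,-3) → rotate → (-1.12367,4.87210) → ×s → (-2.39502,10.38453) → (-2.40,10.38)
v3: (0.5,0.5) → rotate → (-0.70457,-0.05987) → ×s → (-1.50174,-0.12761) → (-1.50,-0.13)
v4: (-1,-1.5) → rotate → (1.73148,0.50196) → ×s → (3.69053,1.06990) → (3.69,1.07)

Cross-section at z=5.5: (8.63,5.27) (-2.40,10.38) (-1.50,-0.13) (3.69,1.07)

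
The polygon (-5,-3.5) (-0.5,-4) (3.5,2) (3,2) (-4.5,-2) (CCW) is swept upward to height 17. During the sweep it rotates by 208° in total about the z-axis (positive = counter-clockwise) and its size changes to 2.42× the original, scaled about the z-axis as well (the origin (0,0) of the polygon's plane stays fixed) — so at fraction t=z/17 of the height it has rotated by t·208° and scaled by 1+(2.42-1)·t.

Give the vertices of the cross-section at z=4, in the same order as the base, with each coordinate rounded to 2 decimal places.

t = z/height = 4/17 = 0.235294
s = 1 + (scale-1)·z/height = 1 + (2.42-1)·4/17 = 1.334118
θ = twist·z/height = 208°·4/17 = 48.9412° = 0.854185 rad
cos θ = 0.656834, sin θ = 0.754036 (intermediates below are computed at full precision and shown rounded to 5 d.p.)
v1: (-5,-3.5) → rotate → (-0.64504,-6.06910) → ×s → (-0.86056,-8.09689) → (-0.86,-8.10)
v2: (-0.5,-4) → rotate → (2.68773,-3.00435) → ×s → (3.58574,-4.00816) → (3.59,-4.01)
v3: (3.5,2) → rotate → (0.79085,3.95279) → ×s → (1.05508,5.27349) → (1.06,5.27)
v4: (3,2) → rotate → (0.46243,3.57577) → ×s → (0.61694,4.77050) → (0.62,4.77)
v5: (-4.5,-2) → rotate → (-1.44768,-4.70683) → ×s → (-1.93137,-6.27946) → (-1.93,-6.28)

Cross-section at z=4: (-0.86,-8.10) (3.59,-4.01) (1.06,5.27) (0.62,4.77) (-1.93,-6.28)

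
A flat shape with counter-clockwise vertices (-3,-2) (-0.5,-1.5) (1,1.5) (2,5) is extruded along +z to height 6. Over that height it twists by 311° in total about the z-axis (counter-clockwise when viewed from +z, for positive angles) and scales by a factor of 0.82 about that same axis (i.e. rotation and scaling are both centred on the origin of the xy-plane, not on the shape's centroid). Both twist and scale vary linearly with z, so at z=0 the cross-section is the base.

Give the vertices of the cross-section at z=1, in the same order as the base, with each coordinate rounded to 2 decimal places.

t = z/height = 1/6 = 0.166667
s = 1 + (scale-1)·z/height = 1 + (0.82-1)·1/6 = 0.970000
θ = twist·z/height = 311°·1/6 = 51.8333° = 0.904662 rad
cos θ = 0.617951, sin θ = 0.786217 (intermediates below are computed at full precision and shown rounded to 5 d.p.)
v1: (-3,-2) → rotate → (-0.28142,-3.59455) → ×s → (-0.27298,-3.48672) → (-0.27,-3.49)
v2: (-0.5,-1.5) → rotate → (0.87035,-1.32003) → ×s → (0.84424,-1.28043) → (0.84,-1.28)
v3: (1,1.5) → rotate → (-0.56137,1.71314) → ×s → (-0.54453,1.66175) → (-0.54,1.66)
v4: (2,5) → rotate → (-2.69518,4.66219) → ×s → (-2.61433,4.52232) → (-2.61,4.52)

Cross-section at z=1: (-0.27,-3.49) (0.84,-1.28) (-0.54,1.66) (-2.61,4.52)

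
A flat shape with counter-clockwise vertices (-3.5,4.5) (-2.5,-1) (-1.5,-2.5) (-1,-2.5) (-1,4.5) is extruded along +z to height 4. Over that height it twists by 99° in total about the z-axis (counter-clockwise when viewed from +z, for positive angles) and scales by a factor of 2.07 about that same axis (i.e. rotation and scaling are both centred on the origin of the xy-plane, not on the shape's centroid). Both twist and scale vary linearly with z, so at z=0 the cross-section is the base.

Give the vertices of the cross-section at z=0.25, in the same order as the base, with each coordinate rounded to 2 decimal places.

Cross-section at z=0.25: (-4.23,4.37) (-2.54,-1.35) (-1.30,-2.82) (-0.77,-2.77) (-1.58,4.66)

t = z/height = 0.25/4 = 0.0625
s = 1 + (scale-1)·z/height = 1 + (2.07-1)·0.25/4 = 1.066875
θ = twist·z/height = 99°·0.25/4 = 6.1875° = 0.107992 rad
cos θ = 0.994175, sin θ = 0.107782 (intermediates below are computed at full precision and shown rounded to 5 d.p.)
v1: (-3.5,4.5) → rotate → (-3.96463,4.09655) → ×s → (-4.22977,4.37050) → (-4.23,4.37)
v2: (-2.5,-1) → rotate → (-2.37765,-1.26363) → ×s → (-2.53666,-1.34814) → (-2.54,-1.35)
v3: (-1.5,-2.5) → rotate → (-1.22181,-2.64711) → ×s → (-1.30351,-2.82414) → (-1.30,-2.82)
v4: (-1,-2.5) → rotate → (-0.72472,-2.59322) → ×s → (-0.77318,-2.76664) → (-0.77,-2.77)
v5: (-1,4.5) → rotate → (-1.47920,4.36600) → ×s → (-1.57812,4.65798) → (-1.58,4.66)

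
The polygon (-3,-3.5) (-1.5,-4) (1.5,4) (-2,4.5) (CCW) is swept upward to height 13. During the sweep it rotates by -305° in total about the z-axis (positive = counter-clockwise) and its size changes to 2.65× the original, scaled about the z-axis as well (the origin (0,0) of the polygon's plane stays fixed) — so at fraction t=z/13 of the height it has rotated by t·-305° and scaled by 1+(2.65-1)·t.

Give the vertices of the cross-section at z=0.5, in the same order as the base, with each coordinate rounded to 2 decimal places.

Cross-section at z=0.5: (-3.88,-3.00) (-2.43,-3.84) (2.43,3.84) (-1.11,5.12)

t = z/height = 0.5/13 = 0.0384615
s = 1 + (scale-1)·z/height = 1 + (2.65-1)·0.5/13 = 1.063462
θ = twist·z/height = -305°·0.5/13 = -11.7308° = -0.204741 rad
cos θ = 0.979114, sin θ = -0.203313 (intermediates below are computed at full precision and shown rounded to 5 d.p.)
v1: (-3,-3.5) → rotate → (-3.64894,-2.81696) → ×s → (-3.88050,-2.99573) → (-3.88,-3.00)
v2: (-1.5,-4) → rotate → (-2.28192,-3.61149) → ×s → (-2.42674,-3.84068) → (-2.43,-3.84)
v3: (1.5,4) → rotate → (2.28192,3.61149) → ×s → (2.42674,3.84068) → (2.43,3.84)
v4: (-2,4.5) → rotate → (-1.04332,4.81264) → ×s → (-1.10953,5.11806) → (-1.11,5.12)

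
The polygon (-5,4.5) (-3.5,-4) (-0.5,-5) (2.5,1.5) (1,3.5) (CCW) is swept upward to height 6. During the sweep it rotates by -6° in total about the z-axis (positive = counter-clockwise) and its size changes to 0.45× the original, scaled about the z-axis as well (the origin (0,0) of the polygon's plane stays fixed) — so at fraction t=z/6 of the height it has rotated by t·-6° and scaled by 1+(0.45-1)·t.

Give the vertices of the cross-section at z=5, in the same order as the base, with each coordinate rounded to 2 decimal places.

t = z/height = 5/6 = 0.833333
s = 1 + (scale-1)·z/height = 1 + (0.45-1)·5/6 = 0.541667
θ = twist·z/height = -6°·5/6 = -5.0000° = -0.087266 rad
cos θ = 0.996195, sin θ = -0.087156 (intermediates below are computed at full precision and shown rounded to 5 d.p.)
v1: (-5,4.5) → rotate → (-4.58877,4.91865) → ×s → (-2.48559,2.66427) → (-2.49,2.66)
v2: (-3.5,-4) → rotate → (-3.83530,-3.67973) → ×s → (-2.07746,-1.99319) → (-2.08,-1.99)
v3: (-0.5,-5) → rotate → (-0.93388,-4.93740) → ×s → (-0.50585,-2.67442) → (-0.51,-2.67)
v4: (2.5,1.5) → rotate → (2.62122,1.27640) → ×s → (1.41983,0.69138) → (1.42,0.69)
v5: (1,3.5) → rotate → (1.30124,3.39953) → ×s → (0.70484,1.84141) → (0.70,1.84)

Cross-section at z=5: (-2.49,2.66) (-2.08,-1.99) (-0.51,-2.67) (1.42,0.69) (0.70,1.84)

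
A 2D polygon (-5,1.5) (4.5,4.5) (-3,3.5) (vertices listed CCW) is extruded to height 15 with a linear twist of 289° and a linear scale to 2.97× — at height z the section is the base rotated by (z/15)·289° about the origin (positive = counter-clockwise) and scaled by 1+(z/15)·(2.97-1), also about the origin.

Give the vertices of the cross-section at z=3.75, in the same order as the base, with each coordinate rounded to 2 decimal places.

t = z/height = 3.75/15 = 0.25
s = 1 + (scale-1)·z/height = 1 + (2.97-1)·3.75/15 = 1.492500
θ = twist·z/height = 289°·3.75/15 = 72.2500° = 1.261000 rad
cos θ = 0.304864, sin θ = 0.952396 (intermediates below are computed at full precision and shown rounded to 5 d.p.)
v1: (-5,1.5) → rotate → (-2.95292,-4.30468) → ×s → (-4.40723,-6.42474) → (-4.41,-6.42)
v2: (4.5,4.5) → rotate → (-2.91389,5.65767) → ×s → (-4.34898,8.44407) → (-4.35,8.44)
v3: (-3,3.5) → rotate → (-4.24798,-1.79016) → ×s → (-6.34011,-2.67182) → (-6.34,-2.67)

Cross-section at z=3.75: (-4.41,-6.42) (-4.35,8.44) (-6.34,-2.67)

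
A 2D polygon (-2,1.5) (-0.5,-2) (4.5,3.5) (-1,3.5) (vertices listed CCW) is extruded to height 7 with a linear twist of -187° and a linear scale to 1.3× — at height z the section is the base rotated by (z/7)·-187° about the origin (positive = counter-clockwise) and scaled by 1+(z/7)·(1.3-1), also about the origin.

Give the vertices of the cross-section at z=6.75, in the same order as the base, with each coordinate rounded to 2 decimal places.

Cross-section at z=6.75: (2.57,-1.95) (0.66,2.57) (-5.83,-4.48) (1.26,-4.52)

t = z/height = 6.75/7 = 0.964286
s = 1 + (scale-1)·z/height = 1 + (1.3-1)·6.75/7 = 1.289286
θ = twist·z/height = -187°·6.75/7 = -180.3214° = -3.147203 rad
cos θ = -0.999984, sin θ = 0.005610 (intermediates below are computed at full precision and shown rounded to 5 d.p.)
v1: (-2,1.5) → rotate → (1.99155,-1.51120) → ×s → (2.56768,-1.94836) → (2.57,-1.95)
v2: (-0.5,-2) → rotate → (0.51121,1.99716) → ×s → (0.65910,2.57491) → (0.66,2.57)
v3: (4.5,3.5) → rotate → (-4.51956,-3.47470) → ×s → (-5.82701,-4.47988) → (-5.83,-4.48)
v4: (-1,3.5) → rotate → (0.98035,-3.50555) → ×s → (1.26395,-4.51966) → (1.26,-4.52)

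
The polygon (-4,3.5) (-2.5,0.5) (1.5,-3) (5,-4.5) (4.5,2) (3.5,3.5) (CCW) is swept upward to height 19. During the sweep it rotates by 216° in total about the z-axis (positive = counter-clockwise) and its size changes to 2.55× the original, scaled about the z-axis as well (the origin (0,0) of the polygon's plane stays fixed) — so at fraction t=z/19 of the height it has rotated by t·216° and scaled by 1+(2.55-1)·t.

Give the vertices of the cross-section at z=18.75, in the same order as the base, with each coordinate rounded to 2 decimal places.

t = z/height = 18.75/19 = 0.986842
s = 1 + (scale-1)·z/height = 1 + (2.55-1)·18.75/19 = 2.529605
θ = twist·z/height = 216°·18.75/19 = 213.1579° = 3.720307 rad
cos θ = -0.837166, sin θ = -0.546948 (intermediates below are computed at full precision and shown rounded to 5 d.p.)
v1: (-4,3.5) → rotate → (5.26298,-0.74229) → ×s → (13.31327,-1.87770) → (13.31,-1.88)
v2: (-2.5,0.5) → rotate → (2.36639,0.94879) → ×s → (5.98603,2.40006) → (5.99,2.40)
v3: (1.5,-3) → rotate → (-2.89659,1.69108) → ×s → (-7.32724,4.27776) → (-7.33,4.28)
v4: (5,-4.5) → rotate → (-6.64710,1.03251) → ×s → (-16.81454,2.61184) → (-16.81,2.61)
v5: (4.5,2) → rotate → (-2.67335,-4.13560) → ×s → (-6.76253,-10.46143) → (-6.76,-10.46)
v6: (3.5,3.5) → rotate → (-1.01576,-4.84440) → ×s → (-2.56948,-12.25442) → (-2.57,-12.25)

Cross-section at z=18.75: (13.31,-1.88) (5.99,2.40) (-7.33,4.28) (-16.81,2.61) (-6.76,-10.46) (-2.57,-12.25)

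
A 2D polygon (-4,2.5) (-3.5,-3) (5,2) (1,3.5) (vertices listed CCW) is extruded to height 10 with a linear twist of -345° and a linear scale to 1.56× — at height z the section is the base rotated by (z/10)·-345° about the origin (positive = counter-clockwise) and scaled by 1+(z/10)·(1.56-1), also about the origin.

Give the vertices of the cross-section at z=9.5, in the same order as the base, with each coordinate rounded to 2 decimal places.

t = z/height = 9.5/10 = 0.95
s = 1 + (scale-1)·z/height = 1 + (1.56-1)·9.5/10 = 1.532000
θ = twist·z/height = -345°·9.5/10 = -327.7500° = -5.720317 rad
cos θ = 0.845728, sin θ = 0.533615 (intermediates below are computed at full precision and shown rounded to 5 d.p.)
v1: (-4,2.5) → rotate → (-4.71695,-0.02014) → ×s → (-7.22636,-0.03085) → (-7.23,-0.03)
v2: (-3.5,-3) → rotate → (-1.35920,-4.40483) → ×s → (-2.08230,-6.74821) → (-2.08,-6.75)
v3: (5,2) → rotate → (3.16141,4.35953) → ×s → (4.84328,6.67880) → (4.84,6.68)
v4: (1,3.5) → rotate → (-1.02192,3.49366) → ×s → (-1.56559,5.35229) → (-1.57,5.35)

Cross-section at z=9.5: (-7.23,-0.03) (-2.08,-6.75) (4.84,6.68) (-1.57,5.35)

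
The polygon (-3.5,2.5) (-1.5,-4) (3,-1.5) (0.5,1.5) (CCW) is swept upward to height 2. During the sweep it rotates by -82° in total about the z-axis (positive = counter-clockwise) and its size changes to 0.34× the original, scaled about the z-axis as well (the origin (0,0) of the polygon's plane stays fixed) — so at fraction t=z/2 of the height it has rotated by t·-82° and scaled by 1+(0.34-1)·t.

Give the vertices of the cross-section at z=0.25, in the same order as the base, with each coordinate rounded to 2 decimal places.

t = z/height = 0.25/2 = 0.125
s = 1 + (scale-1)·z/height = 1 + (0.34-1)·0.25/2 = 0.917500
θ = twist·z/height = -82°·0.25/2 = -10.2500° = -0.178896 rad
cos θ = 0.984041, sin θ = -0.177944 (intermediates below are computed at full precision and shown rounded to 5 d.p.)
v1: (-3.5,2.5) → rotate → (-2.99928,3.08290) → ×s → (-2.75184,2.82856) → (-2.75,2.83)
v2: (-1.5,-4) → rotate → (-2.18784,-3.66925) → ×s → (-2.00734,-3.36653) → (-2.01,-3.37)
v3: (3,-1.5) → rotate → (2.68521,-2.00989) → ×s → (2.46368,-1.84408) → (2.46,-1.84)
v4: (0.5,1.5) → rotate → (0.75894,1.38709) → ×s → (0.69632,1.27265) → (0.70,1.27)

Cross-section at z=0.25: (-2.75,2.83) (-2.01,-3.37) (2.46,-1.84) (0.70,1.27)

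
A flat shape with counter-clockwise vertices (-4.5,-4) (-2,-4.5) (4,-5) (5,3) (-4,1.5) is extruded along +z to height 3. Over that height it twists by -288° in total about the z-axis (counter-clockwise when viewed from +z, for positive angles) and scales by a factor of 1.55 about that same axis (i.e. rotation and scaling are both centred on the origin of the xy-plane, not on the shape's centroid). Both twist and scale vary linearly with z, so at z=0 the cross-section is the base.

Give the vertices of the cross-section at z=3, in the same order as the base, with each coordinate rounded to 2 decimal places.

Cross-section at z=3: (3.74,-8.55) (5.68,-5.10) (9.29,3.50) (-2.03,8.81) (-4.13,-5.18)

t = z/height = 3/3 = 1
s = 1 + (scale-1)·z/height = 1 + (1.55-1)·3/3 = 1.550000
θ = twist·z/height = -288°·3/3 = -288.0000° = -5.026548 rad
cos θ = 0.309017, sin θ = 0.951057 (intermediates below are computed at full precision and shown rounded to 5 d.p.)
v1: (-4.5,-4) → rotate → (2.41365,-5.51582) → ×s → (3.74116,-8.54952) → (3.74,-8.55)
v2: (-2,-4.5) → rotate → (3.66172,-3.29269) → ×s → (5.67567,-5.10367) → (5.68,-5.10)
v3: (4,-5) → rotate → (5.99135,2.25914) → ×s → (9.28659,3.50167) → (9.29,3.50)
v4: (5,3) → rotate → (-1.30808,5.68233) → ×s → (-2.02753,8.80762) → (-2.03,8.81)
v5: (-4,1.5) → rotate → (-2.66265,-3.34070) → ×s → (-4.12711,-5.17809) → (-4.13,-5.18)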